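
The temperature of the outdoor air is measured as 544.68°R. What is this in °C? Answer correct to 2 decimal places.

29.45°C

In Celsius: (544.68 - 491.67) × 5/9 = 29.4500°C.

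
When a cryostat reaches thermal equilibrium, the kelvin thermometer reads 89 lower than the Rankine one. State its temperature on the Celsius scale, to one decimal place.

Let x be the Rankine reading; then the kelvin reading is 5/9·x.
(5/9·x) - x = -89  ⇒  (-4/9)·x = -89  ⇒  x = 200.2500°R.
In Celsius: (200.25 - 491.67) × 5/9 = -161.9°C.

-161.9°C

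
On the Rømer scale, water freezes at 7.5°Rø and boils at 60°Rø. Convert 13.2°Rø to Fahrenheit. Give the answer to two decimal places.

51.54°F

Linear interpolation between the fixed points: C = (13.2 - 7.5) × 100 / (60 - 7.5) = 10.8571°C.
Then 10.8571 × 1.8 + 32 = 51.54°F.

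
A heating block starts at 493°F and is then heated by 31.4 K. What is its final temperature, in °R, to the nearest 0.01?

Initial temperature in Celsius: (493 - 32) × 5/9 = 256.1111°C.
The 31.4 K change is an interval; Kelvin and Celsius degrees are the same size, so ΔC = +31.4°C.
Final Celsius temperature: 256.1111 + 31.4000 = 287.5111°C.
In Rankine: 287.5111 × 1.8 + 491.67 = 1009.19°R.

1009.19°R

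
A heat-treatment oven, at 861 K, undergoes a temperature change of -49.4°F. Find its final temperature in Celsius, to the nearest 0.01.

560.41°C

Initial temperature in Celsius: 861 - 273.15 = 587.8500°C.
The 49.4°F change is an interval, so only the factor 5/9 applies: -49.4 × 5/9 = -27.4444°C.
Final Celsius temperature: 587.8500 - 27.4444 = 560.4056°C.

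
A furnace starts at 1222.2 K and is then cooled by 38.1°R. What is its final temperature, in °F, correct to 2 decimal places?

1702.19°F

Initial temperature in Celsius: 1222.2 - 273.15 = 949.0500°C.
The 38.1°R change is an interval, so only the factor 5/9 applies: -38.1 × 5/9 = -21.1667°C.
Final Celsius temperature: 949.0500 - 21.1667 = 927.8833°C.
In Fahrenheit: 927.8833 × 1.8 + 32 = 1702.19°F.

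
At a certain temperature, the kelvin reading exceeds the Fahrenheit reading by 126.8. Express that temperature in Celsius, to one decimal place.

142.9°C

Let x be the kelvin reading; then the Fahrenheit reading is 1.8·x - 459.67.
(1.8·x - 459.67) - x = -126.8  ⇒  (0.8)·x = 332.87  ⇒  x = 416.0875 K.
In Celsius: 416.0875 - 273.15 = 142.9°C.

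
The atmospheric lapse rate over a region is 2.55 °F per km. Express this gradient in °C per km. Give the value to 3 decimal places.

1.417 °C/km

The quantity depends on a temperature interval, so only the ratio of degree sizes applies; the offset between the scales is irrelevant.
A change of 1°F is a change of 5/9°C, so 2.55 × 5/9 = 1.417.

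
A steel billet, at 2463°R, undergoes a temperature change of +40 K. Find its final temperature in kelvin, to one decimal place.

1408.3 K

Initial temperature in Celsius: (2463 - 491.67) × 5/9 = 1095.1833°C.
The 40 K change is an interval; Kelvin and Celsius degrees are the same size, so ΔC = +40°C.
Final Celsius temperature: 1095.1833 + 40.0000 = 1135.1833°C.
In kelvin: 1135.1833 + 273.15 = 1408.3 K.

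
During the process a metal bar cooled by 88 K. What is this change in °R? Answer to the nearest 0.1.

158.4°R

Only the scale ratio 1.8 matters for a change in temperature.
88 × 1.8 = 158.4.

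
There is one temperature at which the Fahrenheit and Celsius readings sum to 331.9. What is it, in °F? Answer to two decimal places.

Let F be the Fahrenheit reading. The Celsius reading is C = 5/9·F - 17.7778.
Require F + C = 331.9: (14/9)·F - 17.7778 = 331.9.
F = (331.9 + 17.7778) / (14/9) = 224.79.

224.79°F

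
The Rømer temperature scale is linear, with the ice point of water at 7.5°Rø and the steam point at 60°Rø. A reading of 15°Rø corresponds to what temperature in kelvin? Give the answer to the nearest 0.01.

Linear interpolation between the fixed points: C = (15 - 7.5) × 100 / (60 - 7.5) = 14.2857°C.
Then 14.2857 + 273.15 = 287.44 K.

287.44 K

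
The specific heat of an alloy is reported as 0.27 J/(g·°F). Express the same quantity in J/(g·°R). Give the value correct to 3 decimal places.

Since only a temperature interval is involved, the additive offset between the scales drops out.
A change of 1°R is a change of 1°F, so per °R the value is 0.27 × 1 = 0.270.

0.270 J/(g·°R)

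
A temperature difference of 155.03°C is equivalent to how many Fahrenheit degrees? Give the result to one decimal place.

Only the scale ratio 1.8 matters for a change in temperature.
155.03 × 1.8 = 279.1.

279.1°F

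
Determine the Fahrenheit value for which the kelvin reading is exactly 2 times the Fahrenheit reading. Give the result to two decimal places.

Let F be the Fahrenheit reading. The kelvin reading is K = 5/9·F + 255.372.
Require K = 2·F: 5/9·F + 255.372 = 2·F.
(-13/9)·F = -255.372  ⇒  F = 176.80.

176.80°F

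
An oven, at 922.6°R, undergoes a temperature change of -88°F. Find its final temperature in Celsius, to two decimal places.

190.52°C

Initial temperature in Celsius: (922.6 - 491.67) × 5/9 = 239.4056°C.
The 88°F change is an interval, so only the factor 5/9 applies: -88 × 5/9 = -48.8889°C.
Final Celsius temperature: 239.4056 - 48.8889 = 190.5167°C.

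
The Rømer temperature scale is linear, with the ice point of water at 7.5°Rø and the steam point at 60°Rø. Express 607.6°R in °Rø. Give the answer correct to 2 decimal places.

First in Celsius: (607.6 - 491.67) × 5/9 = 64.4056°C.
Linearly onto the Rømer scale: 7.5 + (64.4056 / 100) × (60 - 7.5) = 41.31°Rø.

41.31°Rø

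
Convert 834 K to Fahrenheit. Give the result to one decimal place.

1041.5°F

In Celsius: 834 - 273.15 = 560.8500°C.
In Fahrenheit: 560.8500 × 1.8 + 32 = 1041.5°F.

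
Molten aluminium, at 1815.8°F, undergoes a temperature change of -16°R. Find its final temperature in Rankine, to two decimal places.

2259.47°R

Initial temperature in Celsius: (1815.8 - 32) × 5/9 = 991.0000°C.
The 16°R change is an interval, so only the factor 5/9 applies: -16 × 5/9 = -8.8889°C.
Final Celsius temperature: 991.0000 - 8.8889 = 982.1111°C.
In Rankine: 982.1111 × 1.8 + 491.67 = 2259.47°R.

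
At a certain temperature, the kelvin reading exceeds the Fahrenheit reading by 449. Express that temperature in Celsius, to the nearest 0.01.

-259.81°C

Let x be the kelvin reading; then the Fahrenheit reading is 1.8·x - 459.67.
(1.8·x - 459.67) - x = -449  ⇒  (0.8)·x = 10.67  ⇒  x = 13.3375 K.
In Celsius: 13.3375 - 273.15 = -259.81°C.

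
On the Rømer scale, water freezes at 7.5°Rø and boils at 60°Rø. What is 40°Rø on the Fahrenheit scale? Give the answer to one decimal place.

Linear interpolation between the fixed points: C = (40 - 7.5) × 100 / (60 - 7.5) = 61.9048°C.
Then 61.9048 × 1.8 + 32 = 143.4°F.

143.4°F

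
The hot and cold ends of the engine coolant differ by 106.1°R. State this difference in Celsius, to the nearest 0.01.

An interval of 1°R corresponds to 5/9°C.
106.1 × 5/9 = 58.94.

58.94°C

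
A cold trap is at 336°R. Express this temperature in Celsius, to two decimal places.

In Celsius: (336 - 491.67) × 5/9 = -86.4833°C.

-86.48°C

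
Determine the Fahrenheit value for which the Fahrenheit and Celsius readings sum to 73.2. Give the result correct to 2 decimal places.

58.49°F

Let F be the Fahrenheit reading. The Celsius reading is C = 5/9·F - 17.7778.
Require F + C = 73.2: (14/9)·F - 17.7778 = 73.2.
F = (73.2 + 17.7778) / (14/9) = 58.49.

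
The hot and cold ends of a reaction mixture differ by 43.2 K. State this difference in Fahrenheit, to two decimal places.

Only the scale ratio 1.8 matters for a change in temperature.
43.2 × 1.8 = 77.76.

77.76°F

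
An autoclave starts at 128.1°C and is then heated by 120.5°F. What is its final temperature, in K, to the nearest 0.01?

The 120.5°F change is an interval, so only the factor 5/9 applies: +120.5 × 5/9 = +66.9444°C.
Final Celsius temperature: 128.1000 + 66.9444 = 195.0444°C.
In kelvin: 195.0444 + 273.15 = 468.19 K.

468.19 K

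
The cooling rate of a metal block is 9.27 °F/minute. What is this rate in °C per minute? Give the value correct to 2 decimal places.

Since only a temperature interval is involved, the additive offset between the scales drops out.
A change of 1°F is a change of 5/9°C, so 9.27 × 5/9 = 5.15.

5.15 °C/minute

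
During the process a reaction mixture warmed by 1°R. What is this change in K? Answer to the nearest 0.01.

An interval of 1°R corresponds to 5/9 K.
1 × 5/9 = 0.56.

0.56 K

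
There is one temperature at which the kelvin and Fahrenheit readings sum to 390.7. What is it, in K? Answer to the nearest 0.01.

Let K be the kelvin reading. The Fahrenheit reading is F = 1.8·K - 459.67.
Require K + F = 390.7: (2.8)·K - 459.67 = 390.7.
K = (390.7 + 459.67) / (2.8) = 303.70.

303.70 K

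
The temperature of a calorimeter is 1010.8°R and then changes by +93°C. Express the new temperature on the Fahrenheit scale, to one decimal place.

718.5°F

Initial temperature in Celsius: (1010.8 - 491.67) × 5/9 = 288.4056°C.
Final Celsius temperature: 288.4056 + 93.0000 = 381.4056°C.
In Fahrenheit: 381.4056 × 1.8 + 32 = 718.5°F.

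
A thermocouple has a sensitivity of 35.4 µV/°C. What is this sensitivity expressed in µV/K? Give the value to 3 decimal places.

35.400 µV/K

Since only a temperature interval is involved, the additive offset between the scales drops out.
A change of 1 K is a change of 1°C, so per K the value is 35.4 × 1 = 35.400.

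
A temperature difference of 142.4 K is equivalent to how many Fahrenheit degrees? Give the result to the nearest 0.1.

An interval of 1 K corresponds to 1.8°F.
142.4 × 1.8 = 256.3.

256.3°F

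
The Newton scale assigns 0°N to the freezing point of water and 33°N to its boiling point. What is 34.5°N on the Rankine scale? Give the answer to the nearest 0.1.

Linear interpolation between the fixed points: C = (34.5 - 0) × 100 / (33 - 0) = 104.5455°C.
Then 104.5455 × 1.8 + 491.67 = 679.9°R.

679.9°R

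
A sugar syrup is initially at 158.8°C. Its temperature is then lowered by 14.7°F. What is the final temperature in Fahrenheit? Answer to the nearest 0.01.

303.14°F

The 14.7°F change is an interval, so only the factor 5/9 applies: -14.7 × 5/9 = -8.1667°C.
Final Celsius temperature: 158.8000 - 8.1667 = 150.6333°C.
In Fahrenheit: 150.6333 × 1.8 + 32 = 303.14°F.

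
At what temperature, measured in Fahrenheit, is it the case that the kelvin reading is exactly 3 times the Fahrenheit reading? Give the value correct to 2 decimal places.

Let F be the Fahrenheit reading. The kelvin reading is K = 5/9·F + 255.372.
Require K = 3·F: 5/9·F + 255.372 = 3·F.
(-22/9)·F = -255.372  ⇒  F = 104.47.

104.47°F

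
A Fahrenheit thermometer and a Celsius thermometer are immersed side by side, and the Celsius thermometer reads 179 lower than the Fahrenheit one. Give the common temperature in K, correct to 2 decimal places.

456.90 K

Let x be the Fahrenheit reading; then the Celsius reading is 5/9·x - 17.7778.
(5/9·x - 17.7778) - x = -179  ⇒  (-4/9)·x = -161.222  ⇒  x = 362.7500°F.
In Celsius: (362.75 - 32) × 5/9 = 183.7500°C.
In kelvin: 183.7500 + 273.15 = 456.90 K.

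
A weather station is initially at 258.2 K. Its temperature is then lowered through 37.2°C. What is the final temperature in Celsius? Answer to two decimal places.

-52.15°C

Initial temperature in Celsius: 258.2 - 273.15 = -14.9500°C.
Final Celsius temperature: -14.9500 - 37.2000 = -52.1500°C.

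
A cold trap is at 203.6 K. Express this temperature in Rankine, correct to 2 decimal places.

In Celsius: 203.6 - 273.15 = -69.5500°C.
In Rankine: -69.5500 × 1.8 + 491.67 = 366.48°R.

366.48°R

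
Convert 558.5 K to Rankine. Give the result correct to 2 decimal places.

In Celsius: 558.5 - 273.15 = 285.3500°C.
In Rankine: 285.3500 × 1.8 + 491.67 = 1005.30°R.

1005.30°R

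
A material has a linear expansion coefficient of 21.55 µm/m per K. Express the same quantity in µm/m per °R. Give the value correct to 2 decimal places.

11.97 µm/m per °R

The quantity depends on a temperature interval, so only the ratio of degree sizes applies; the offset between the scales is irrelevant.
A change of 1°R is a change of 5/9 K, so per °R the value is 21.55 × 5/9 = 11.97.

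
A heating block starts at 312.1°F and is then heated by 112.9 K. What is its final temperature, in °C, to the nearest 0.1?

Initial temperature in Celsius: (312.1 - 32) × 5/9 = 155.6111°C.
The 112.9 K change is an interval; Kelvin and Celsius degrees are the same size, so ΔC = +112.9°C.
Final Celsius temperature: 155.6111 + 112.9000 = 268.5111°C.

268.5°C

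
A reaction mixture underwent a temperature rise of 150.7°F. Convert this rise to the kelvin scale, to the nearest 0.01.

83.72 K

Only the scale ratio 5/9 matters for a change in temperature.
150.7 × 5/9 = 83.72.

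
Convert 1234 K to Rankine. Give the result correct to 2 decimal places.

In Celsius: 1234 - 273.15 = 960.8500°C.
In Rankine: 960.8500 × 1.8 + 491.67 = 2221.20°R.

2221.20°R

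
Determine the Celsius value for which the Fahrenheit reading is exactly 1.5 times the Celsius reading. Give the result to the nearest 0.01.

-106.67°C

Let C be the Celsius reading. The Fahrenheit reading is F = 1.8·C + 32.
Require F = 1.5·C: 1.8·C + 32 = 1.5·C.
(0.3)·C = -32  ⇒  C = -106.67.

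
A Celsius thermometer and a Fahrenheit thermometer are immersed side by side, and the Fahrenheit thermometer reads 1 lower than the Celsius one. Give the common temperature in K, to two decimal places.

231.90 K

Let x be the Celsius reading; then the Fahrenheit reading is 1.8·x + 32.
(1.8·x + 32) - x = -1  ⇒  (0.8)·x = -33  ⇒  x = -41.2500°C.
In kelvin: -41.2500 + 273.15 = 231.90 K.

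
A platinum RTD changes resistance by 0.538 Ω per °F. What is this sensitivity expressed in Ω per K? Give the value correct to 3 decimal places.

0.968 Ω per K

The quantity depends on a temperature interval, so only the ratio of degree sizes applies; the offset between the scales is irrelevant.
A change of 1 K is a change of 1.8°F, so per K the value is 0.538 × 1.8 = 0.968.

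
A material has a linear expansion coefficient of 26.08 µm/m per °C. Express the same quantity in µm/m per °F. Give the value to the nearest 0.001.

14.489 µm/m per °F

The quantity depends on a temperature interval, so only the ratio of degree sizes applies; the offset between the scales is irrelevant.
A change of 1°F is a change of 5/9°C, so per °F the value is 26.08 × 5/9 = 14.489.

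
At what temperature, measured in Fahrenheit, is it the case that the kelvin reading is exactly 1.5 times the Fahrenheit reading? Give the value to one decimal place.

Let F be the Fahrenheit reading. The kelvin reading is K = 5/9·F + 255.372.
Require K = 1.5·F: 5/9·F + 255.372 = 1.5·F.
(-17/18)·F = -255.372  ⇒  F = 270.4.

270.4°F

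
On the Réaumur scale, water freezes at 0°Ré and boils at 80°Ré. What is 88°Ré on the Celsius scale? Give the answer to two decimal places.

Linear interpolation between the fixed points: C = (88 - 0) × 100 / (80 - 0) = 110.0000°C.

110.00°C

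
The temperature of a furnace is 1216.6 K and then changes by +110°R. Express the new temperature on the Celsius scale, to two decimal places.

Initial temperature in Celsius: 1216.6 - 273.15 = 943.4500°C.
The 110°R change is an interval, so only the factor 5/9 applies: +110 × 5/9 = +61.1111°C.
Final Celsius temperature: 943.4500 + 61.1111 = 1004.5611°C.

1004.56°C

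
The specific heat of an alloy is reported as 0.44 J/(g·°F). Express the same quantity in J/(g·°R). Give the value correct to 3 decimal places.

The quantity depends on a temperature interval, so only the ratio of degree sizes applies; the offset between the scales is irrelevant.
A change of 1°R is a change of 1°F, so per °R the value is 0.44 × 1 = 0.440.

0.440 J/(g·°R)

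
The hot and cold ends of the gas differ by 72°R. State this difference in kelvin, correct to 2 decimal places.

40.00 K

An interval of 1°R corresponds to 5/9 K.
72 × 5/9 = 40.00.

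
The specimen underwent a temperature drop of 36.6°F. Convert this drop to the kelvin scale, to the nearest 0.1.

20.3 K

Only the scale ratio 5/9 matters for a change in temperature.
36.6 × 5/9 = 20.3.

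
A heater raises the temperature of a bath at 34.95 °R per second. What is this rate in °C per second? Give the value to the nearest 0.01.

The quantity depends on a temperature interval, so only the ratio of degree sizes applies; the offset between the scales is irrelevant.
A change of 1°R is a change of 5/9°C, so 34.95 × 5/9 = 19.42.

19.42 °C/second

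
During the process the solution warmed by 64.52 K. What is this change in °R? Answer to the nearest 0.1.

Only the scale ratio 1.8 matters for a change in temperature.
64.52 × 1.8 = 116.1.

116.1°R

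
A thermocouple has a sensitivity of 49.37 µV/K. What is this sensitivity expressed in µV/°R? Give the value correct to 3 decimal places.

The quantity depends on a temperature interval, so only the ratio of degree sizes applies; the offset between the scales is irrelevant.
A change of 1°R is a change of 5/9 K, so per °R the value is 49.37 × 5/9 = 27.428.

27.428 µV/°R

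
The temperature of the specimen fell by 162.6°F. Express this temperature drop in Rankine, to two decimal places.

162.60°R

Fahrenheit and Rankine degrees are the same size, so the interval is unchanged: 162.60.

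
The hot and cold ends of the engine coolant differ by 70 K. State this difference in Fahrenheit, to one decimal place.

126.0°F

Only the scale ratio 1.8 matters for a change in temperature.
70 × 1.8 = 126.0.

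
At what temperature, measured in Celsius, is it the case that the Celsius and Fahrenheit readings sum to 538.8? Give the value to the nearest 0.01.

Let C be the Celsius reading. The Fahrenheit reading is F = 1.8·C + 32.
Require C + F = 538.8: (2.8)·C + 32 = 538.8.
C = (538.8 - 32) / (2.8) = 181.00.

181.00°C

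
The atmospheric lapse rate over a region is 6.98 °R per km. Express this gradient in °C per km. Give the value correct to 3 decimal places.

3.878 °C/km

Since only a temperature interval is involved, the additive offset between the scales drops out.
A change of 1°R is a change of 5/9°C, so 6.98 × 5/9 = 3.878.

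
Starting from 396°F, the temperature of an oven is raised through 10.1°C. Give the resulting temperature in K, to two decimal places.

485.47 K

Initial temperature in Celsius: (396 - 32) × 5/9 = 202.2222°C.
Final Celsius temperature: 202.2222 + 10.1000 = 212.3222°C.
In kelvin: 212.3222 + 273.15 = 485.47 K.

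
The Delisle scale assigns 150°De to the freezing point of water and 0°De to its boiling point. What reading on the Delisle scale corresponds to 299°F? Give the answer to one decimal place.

First in Celsius: (299 - 32) × 5/9 = 148.3333°C.
Linearly onto the Delisle scale: 150 + (148.3333 / 100) × (0 - 150) = -72.5°De.

-72.5°De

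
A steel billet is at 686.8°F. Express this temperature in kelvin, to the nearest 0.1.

In Celsius: (686.8 - 32) × 5/9 = 363.7778°C.
In kelvin: 363.7778 + 273.15 = 636.9 K.

636.9 K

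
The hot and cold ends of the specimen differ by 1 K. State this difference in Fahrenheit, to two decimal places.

1.80°F

Only the scale ratio 1.8 matters for a change in temperature.
1 × 1.8 = 1.80.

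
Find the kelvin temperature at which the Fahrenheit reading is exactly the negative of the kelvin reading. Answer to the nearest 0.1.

164.2 K

Let K be the kelvin reading. The Fahrenheit reading is F = 1.8·K - 459.67.
Require F = -1·K: 1.8·K - 459.67 = -1·K.
(2.8)·K = 459.67  ⇒  K = 164.2.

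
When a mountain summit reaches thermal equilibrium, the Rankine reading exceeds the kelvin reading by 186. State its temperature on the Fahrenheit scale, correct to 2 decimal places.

-41.17°F

Let x be the Rankine reading; then the kelvin reading is 5/9·x.
(5/9·x) - x = -186  ⇒  (-4/9)·x = -186  ⇒  x = 418.5000°R.
In Celsius: (418.5 - 491.67) × 5/9 = -40.6500°C.
In Fahrenheit: -40.6500 × 1.8 + 32 = -41.17°F.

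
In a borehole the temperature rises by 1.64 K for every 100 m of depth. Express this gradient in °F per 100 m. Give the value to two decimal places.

The quantity depends on a temperature interval, so only the ratio of degree sizes applies; the offset between the scales is irrelevant.
A change of 1 K is a change of 1.8°F, so 1.64 × 1.8 = 2.95.

2.95 °F/100 m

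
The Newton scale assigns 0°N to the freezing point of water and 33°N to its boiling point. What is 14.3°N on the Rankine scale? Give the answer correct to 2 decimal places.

569.67°R

Linear interpolation between the fixed points: C = (14.3 - 0) × 100 / (33 - 0) = 43.3333°C.
Then 43.3333 × 1.8 + 491.67 = 569.67°R.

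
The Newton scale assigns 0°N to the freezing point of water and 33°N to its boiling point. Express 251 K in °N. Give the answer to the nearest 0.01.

-7.31°N

First in Celsius: 251 - 273.15 = -22.1500°C.
Linearly onto the Newton scale: 0 + (-22.1500 / 100) × (33 - 0) = -7.31°N.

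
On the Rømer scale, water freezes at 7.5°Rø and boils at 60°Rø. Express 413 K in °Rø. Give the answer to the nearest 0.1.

First in Celsius: 413 - 273.15 = 139.8500°C.
Linearly onto the Rømer scale: 7.5 + (139.8500 / 100) × (60 - 7.5) = 80.9°Rø.

80.9°Rø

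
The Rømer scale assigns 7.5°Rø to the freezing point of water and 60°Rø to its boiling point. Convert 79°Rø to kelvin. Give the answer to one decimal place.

409.3 K

Linear interpolation between the fixed points: C = (79 - 7.5) × 100 / (60 - 7.5) = 136.1905°C.
Then 136.1905 + 273.15 = 409.3 K.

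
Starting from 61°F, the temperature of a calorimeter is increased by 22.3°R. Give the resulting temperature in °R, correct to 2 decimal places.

542.97°R

Initial temperature in Celsius: (61 - 32) × 5/9 = 16.1111°C.
The 22.3°R change is an interval, so only the factor 5/9 applies: +22.3 × 5/9 = +12.3889°C.
Final Celsius temperature: 16.1111 + 12.3889 = 28.5000°C.
In Rankine: 28.5000 × 1.8 + 491.67 = 542.97°R.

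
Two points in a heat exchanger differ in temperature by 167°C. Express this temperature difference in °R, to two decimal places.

For a temperature interval the offset drops out; only the factor 1.8 applies.
167 × 1.8 = 300.60.

300.60°R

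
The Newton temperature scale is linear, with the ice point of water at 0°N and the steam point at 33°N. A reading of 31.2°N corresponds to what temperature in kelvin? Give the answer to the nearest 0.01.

Linear interpolation between the fixed points: C = (31.2 - 0) × 100 / (33 - 0) = 94.5455°C.
Then 94.5455 + 273.15 = 367.70 K.

367.70 K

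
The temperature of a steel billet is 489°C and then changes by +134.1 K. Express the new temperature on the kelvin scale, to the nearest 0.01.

896.25 K

The 134.1 K change is an interval; Kelvin and Celsius degrees are the same size, so ΔC = +134.1°C.
Final Celsius temperature: 489.0000 + 134.1000 = 623.1000°C.
In kelvin: 623.1000 + 273.15 = 896.25 K.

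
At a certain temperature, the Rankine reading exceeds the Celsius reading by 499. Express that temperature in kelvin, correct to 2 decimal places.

Let x be the Celsius reading; then the Rankine reading is 1.8·x + 491.67.
(1.8·x + 491.67) - x = 499  ⇒  (0.8)·x = 7.33  ⇒  x = 9.1625°C.
In kelvin: 9.1625 + 273.15 = 282.31 K.

282.31 K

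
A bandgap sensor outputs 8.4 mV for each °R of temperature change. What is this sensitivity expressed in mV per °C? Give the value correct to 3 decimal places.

15.120 mV per °C

The quantity depends on a temperature interval, so only the ratio of degree sizes applies; the offset between the scales is irrelevant.
A change of 1°C is a change of 1.8°R, so per °C the value is 8.4 × 1.8 = 15.120.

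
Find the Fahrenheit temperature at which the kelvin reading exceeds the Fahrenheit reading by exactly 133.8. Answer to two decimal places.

Let F be the Fahrenheit reading. The kelvin reading is K = 5/9·F + 255.372.
Require K - F = 133.8: (-4/9)·F + 255.372 = 133.8.
F = (133.8 - 255.372) / (-4/9) = 273.54.

273.54°F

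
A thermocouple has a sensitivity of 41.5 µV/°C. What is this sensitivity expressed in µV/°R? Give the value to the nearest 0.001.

23.056 µV/°R

Since only a temperature interval is involved, the additive offset between the scales drops out.
A change of 1°R is a change of 5/9°C, so per °R the value is 41.5 × 5/9 = 23.056.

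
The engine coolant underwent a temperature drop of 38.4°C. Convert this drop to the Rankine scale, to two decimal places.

For a temperature interval the offset drops out; only the factor 1.8 applies.
38.4 × 1.8 = 69.12.

69.12°R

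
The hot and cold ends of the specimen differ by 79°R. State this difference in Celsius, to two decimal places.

An interval of 1°R corresponds to 5/9°C.
79 × 5/9 = 43.89.

43.89°C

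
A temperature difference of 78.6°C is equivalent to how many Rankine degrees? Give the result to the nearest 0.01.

Only the scale ratio 1.8 matters for a change in temperature.
78.6 × 1.8 = 141.48.

141.48°R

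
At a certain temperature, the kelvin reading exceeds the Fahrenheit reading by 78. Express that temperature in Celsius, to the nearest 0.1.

203.9°C

Let x be the Fahrenheit reading; then the kelvin reading is 5/9·x + 255.372.
(5/9·x + 255.372) - x = 78  ⇒  (-4/9)·x = -177.372  ⇒  x = 399.0875°F.
In Celsius: (399.0875 - 32) × 5/9 = 203.9°C.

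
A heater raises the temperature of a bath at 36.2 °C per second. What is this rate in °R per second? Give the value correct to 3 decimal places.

Since only a temperature interval is involved, the additive offset between the scales drops out.
A change of 1°C is a change of 1.8°R, so 36.2 × 1.8 = 65.160.

65.160 °R/second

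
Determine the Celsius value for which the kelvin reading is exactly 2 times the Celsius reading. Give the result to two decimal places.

273.15°C

Let C be the Celsius reading. The kelvin reading is K = 1·C + 273.15.
Require K = 2·C: 1·C + 273.15 = 2·C.
(-1)·C = -273.15  ⇒  C = 273.15.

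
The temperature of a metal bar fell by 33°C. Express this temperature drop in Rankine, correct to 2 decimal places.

59.40°R

An interval of 1°C corresponds to 1.8°R.
33 × 1.8 = 59.40.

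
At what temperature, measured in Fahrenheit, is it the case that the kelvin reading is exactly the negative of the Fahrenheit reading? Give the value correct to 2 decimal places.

Let F be the Fahrenheit reading. The kelvin reading is K = 5/9·F + 255.372.
Require K = -1·F: 5/9·F + 255.372 = -1·F.
(14/9)·F = -255.372  ⇒  F = -164.17.

-164.17°F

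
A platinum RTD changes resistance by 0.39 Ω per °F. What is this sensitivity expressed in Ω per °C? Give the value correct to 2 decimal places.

0.70 Ω per °C

The quantity depends on a temperature interval, so only the ratio of degree sizes applies; the offset between the scales is irrelevant.
A change of 1°C is a change of 1.8°F, so per °C the value is 0.39 × 1.8 = 0.70.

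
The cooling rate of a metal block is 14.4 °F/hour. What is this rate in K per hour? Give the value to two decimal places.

8.00 K/hour

The quantity depends on a temperature interval, so only the ratio of degree sizes applies; the offset between the scales is irrelevant.
A change of 1°F is a change of 5/9 K, so 14.4 × 5/9 = 8.00.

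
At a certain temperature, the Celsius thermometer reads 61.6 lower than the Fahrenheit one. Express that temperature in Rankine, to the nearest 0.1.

Let x be the Fahrenheit reading; then the Celsius reading is 5/9·x - 17.7778.
(5/9·x - 17.7778) - x = -61.6  ⇒  (-4/9)·x = -43.8222  ⇒  x = 98.6000°F.
In Celsius: (98.6 - 32) × 5/9 = 37.0000°C.
In Rankine: 37.0000 × 1.8 + 491.67 = 558.3°R.

558.3°R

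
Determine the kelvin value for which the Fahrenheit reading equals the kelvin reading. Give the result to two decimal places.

Let K be the kelvin reading. The Fahrenheit reading is F = 1.8·K - 459.67.
Set F = K: 1.8·K - 459.67 = K.
(0.8)·K = 459.67  ⇒  K = 574.59.

574.59 K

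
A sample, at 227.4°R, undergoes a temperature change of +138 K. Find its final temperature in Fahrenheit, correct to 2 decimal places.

Initial temperature in Celsius: (227.4 - 491.67) × 5/9 = -146.8167°C.
The 138 K change is an interval; Kelvin and Celsius degrees are the same size, so ΔC = +138°C.
Final Celsius temperature: -146.8167 + 138.0000 = -8.8167°C.
In Fahrenheit: -8.8167 × 1.8 + 32 = 16.13°F.

16.13°F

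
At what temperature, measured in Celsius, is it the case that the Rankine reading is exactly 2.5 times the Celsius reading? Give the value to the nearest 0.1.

Let C be the Celsius reading. The Rankine reading is R = 1.8·C + 491.67.
Require R = 2.5·C: 1.8·C + 491.67 = 2.5·C.
(-0.7)·C = -491.67  ⇒  C = 702.4.

702.4°C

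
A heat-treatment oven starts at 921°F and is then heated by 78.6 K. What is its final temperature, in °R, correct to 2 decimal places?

Initial temperature in Celsius: (921 - 32) × 5/9 = 493.8889°C.
The 78.6 K change is an interval; Kelvin and Celsius degrees are the same size, so ΔC = +78.6°C.
Final Celsius temperature: 493.8889 + 78.6000 = 572.4889°C.
In Rankine: 572.4889 × 1.8 + 491.67 = 1522.15°R.

1522.15°R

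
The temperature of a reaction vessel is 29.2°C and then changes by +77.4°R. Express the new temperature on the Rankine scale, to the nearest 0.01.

621.63°R

The 77.4°R change is an interval, so only the factor 5/9 applies: +77.4 × 5/9 = +43.0000°C.
Final Celsius temperature: 29.2000 + 43.0000 = 72.2000°C.
In Rankine: 72.2000 × 1.8 + 491.67 = 621.63°R.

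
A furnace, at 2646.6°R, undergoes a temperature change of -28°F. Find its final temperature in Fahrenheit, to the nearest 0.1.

Initial temperature in Celsius: (2646.6 - 491.67) × 5/9 = 1197.1833°C.
The 28°F change is an interval, so only the factor 5/9 applies: -28 × 5/9 = -15.5556°C.
Final Celsius temperature: 1197.1833 - 15.5556 = 1181.6278°C.
In Fahrenheit: 1181.6278 × 1.8 + 32 = 2158.9°F.

2158.9°F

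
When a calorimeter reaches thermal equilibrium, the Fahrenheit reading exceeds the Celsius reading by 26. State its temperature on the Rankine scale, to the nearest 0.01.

Let x be the Fahrenheit reading; then the Celsius reading is 5/9·x - 17.7778.
(5/9·x - 17.7778) - x = -26  ⇒  (-4/9)·x = -74/9  ⇒  x = 18.5000°F.
In Celsius: (18.5 - 32) × 5/9 = -7.5000°C.
In Rankine: -7.5000 × 1.8 + 491.67 = 478.17°R.

478.17°R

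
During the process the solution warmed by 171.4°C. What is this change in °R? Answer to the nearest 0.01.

Only the scale ratio 1.8 matters for a change in temperature.
171.4 × 1.8 = 308.52.

308.52°R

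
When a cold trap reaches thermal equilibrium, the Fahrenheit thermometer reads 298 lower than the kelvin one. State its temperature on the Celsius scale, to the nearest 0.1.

-71.1°C

Let x be the kelvin reading; then the Fahrenheit reading is 1.8·x - 459.67.
(1.8·x - 459.67) - x = -298  ⇒  (0.8)·x = 161.67  ⇒  x = 202.0875 K.
In Celsius: 202.0875 - 273.15 = -71.1°C.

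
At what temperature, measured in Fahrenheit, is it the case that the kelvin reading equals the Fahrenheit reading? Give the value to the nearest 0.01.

574.59°F

Let F be the Fahrenheit reading. The kelvin reading is K = 5/9·F + 255.372.
Set K = F: 5/9·F + 255.372 = F.
(-4/9)·F = -255.372  ⇒  F = 574.59.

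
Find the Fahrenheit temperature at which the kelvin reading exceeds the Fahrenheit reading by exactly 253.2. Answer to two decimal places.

4.89°F

Let F be the Fahrenheit reading. The kelvin reading is K = 5/9·F + 255.372.
Require K - F = 253.2: (-4/9)·F + 255.372 = 253.2.
F = (253.2 - 255.372) / (-4/9) = 4.89.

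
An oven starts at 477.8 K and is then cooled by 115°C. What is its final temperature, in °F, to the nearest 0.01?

Initial temperature in Celsius: 477.8 - 273.15 = 204.6500°C.
Final Celsius temperature: 204.6500 - 115.0000 = 89.6500°C.
In Fahrenheit: 89.6500 × 1.8 + 32 = 193.37°F.

193.37°F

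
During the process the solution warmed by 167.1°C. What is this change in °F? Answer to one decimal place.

For a temperature interval the offset drops out; only the factor 1.8 applies.
167.1 × 1.8 = 300.8.

300.8°F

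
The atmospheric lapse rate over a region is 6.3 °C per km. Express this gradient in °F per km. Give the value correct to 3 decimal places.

11.340 °F/km

The quantity depends on a temperature interval, so only the ratio of degree sizes applies; the offset between the scales is irrelevant.
A change of 1°C is a change of 1.8°F, so 6.3 × 1.8 = 11.340.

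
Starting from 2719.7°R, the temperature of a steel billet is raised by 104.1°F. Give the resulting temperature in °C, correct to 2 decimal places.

1295.63°C

Initial temperature in Celsius: (2719.7 - 491.67) × 5/9 = 1237.7944°C.
The 104.1°F change is an interval, so only the factor 5/9 applies: +104.1 × 5/9 = +57.8333°C.
Final Celsius temperature: 1237.7944 + 57.8333 = 1295.6278°C.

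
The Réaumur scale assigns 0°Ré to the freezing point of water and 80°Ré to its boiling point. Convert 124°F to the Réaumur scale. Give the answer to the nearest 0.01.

First in Celsius: (124 - 32) × 5/9 = 51.1111°C.
Linearly onto the Réaumur scale: 0 + (51.1111 / 100) × (80 - 0) = 40.89°Ré.

40.89°Ré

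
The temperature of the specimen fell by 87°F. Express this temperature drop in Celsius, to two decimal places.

48.33°C

An interval of 1°F corresponds to 5/9°C.
87 × 5/9 = 48.33.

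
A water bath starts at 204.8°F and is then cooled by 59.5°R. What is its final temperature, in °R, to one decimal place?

605.0°R

Initial temperature in Celsius: (204.8 - 32) × 5/9 = 96.0000°C.
The 59.5°R change is an interval, so only the factor 5/9 applies: -59.5 × 5/9 = -33.0556°C.
Final Celsius temperature: 96.0000 - 33.0556 = 62.9444°C.
In Rankine: 62.9444 × 1.8 + 491.67 = 605.0°R.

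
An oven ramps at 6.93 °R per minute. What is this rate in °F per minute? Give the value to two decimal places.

6.93 °F/minute

Since only a temperature interval is involved, the additive offset between the scales drops out.
A change of 1°R is a change of 1°F, so 6.93 × 1 = 6.93.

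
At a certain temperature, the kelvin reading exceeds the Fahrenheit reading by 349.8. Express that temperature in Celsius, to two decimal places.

Let x be the kelvin reading; then the Fahrenheit reading is 1.8·x - 459.67.
(1.8·x - 459.67) - x = -349.8  ⇒  (0.8)·x = 109.87  ⇒  x = 137.3375 K.
In Celsius: 137.3375 - 273.15 = -135.81°C.

-135.81°C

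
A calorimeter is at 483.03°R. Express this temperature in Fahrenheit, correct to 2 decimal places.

23.36°F

In Celsius: (483.03 - 491.67) × 5/9 = -4.8000°C.
In Fahrenheit: -4.8000 × 1.8 + 32 = 23.36°F.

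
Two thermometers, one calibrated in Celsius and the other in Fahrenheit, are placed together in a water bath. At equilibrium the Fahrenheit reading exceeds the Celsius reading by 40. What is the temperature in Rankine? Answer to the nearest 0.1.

509.7°R

Let x be the Celsius reading; then the Fahrenheit reading is 1.8·x + 32.
(1.8·x + 32) - x = 40  ⇒  (0.8)·x = 8  ⇒  x = 10.0000°C.
In Rankine: 10.0000 × 1.8 + 491.67 = 509.7°R.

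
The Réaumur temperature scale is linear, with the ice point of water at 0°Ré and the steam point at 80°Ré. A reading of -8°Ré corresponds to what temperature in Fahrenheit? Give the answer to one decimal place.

14.0°F

Linear interpolation between the fixed points: C = (-8 - 0) × 100 / (80 - 0) = -10.0000°C.
Then -10.0000 × 1.8 + 32 = 14.0°F.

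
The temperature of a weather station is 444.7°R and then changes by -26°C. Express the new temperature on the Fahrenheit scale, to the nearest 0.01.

Initial temperature in Celsius: (444.7 - 491.67) × 5/9 = -26.0944°C.
Final Celsius temperature: -26.0944 - 26.0000 = -52.0944°C.
In Fahrenheit: -52.0944 × 1.8 + 32 = -61.77°F.

-61.77°F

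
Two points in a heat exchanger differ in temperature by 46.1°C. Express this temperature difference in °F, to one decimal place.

83.0°F

An interval of 1°C corresponds to 1.8°F.
46.1 × 1.8 = 83.0.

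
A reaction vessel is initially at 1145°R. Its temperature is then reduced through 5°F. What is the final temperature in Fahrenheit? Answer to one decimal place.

Initial temperature in Celsius: (1145 - 491.67) × 5/9 = 362.9611°C.
The 5°F change is an interval, so only the factor 5/9 applies: -5 × 5/9 = -2.7778°C.
Final Celsius temperature: 362.9611 - 2.7778 = 360.1833°C.
In Fahrenheit: 360.1833 × 1.8 + 32 = 680.3°F.

680.3°F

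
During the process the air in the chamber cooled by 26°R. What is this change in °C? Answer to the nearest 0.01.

An interval of 1°R corresponds to 5/9°C.
26 × 5/9 = 14.44.

14.44°C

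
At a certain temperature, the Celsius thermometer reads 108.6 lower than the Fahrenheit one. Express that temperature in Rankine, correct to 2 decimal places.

664.02°R

Let x be the Fahrenheit reading; then the Celsius reading is 5/9·x - 17.7778.
(5/9·x - 17.7778) - x = -108.6  ⇒  (-4/9)·x = -90.8222  ⇒  x = 204.3500°F.
In Celsius: (204.35 - 32) × 5/9 = 95.7500°C.
In Rankine: 95.7500 × 1.8 + 491.67 = 664.02°R.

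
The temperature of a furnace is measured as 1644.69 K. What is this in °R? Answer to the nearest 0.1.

In Celsius: 1644.69 - 273.15 = 1371.5400°C.
In Rankine: 1371.5400 × 1.8 + 491.67 = 2960.4°R.

2960.4°R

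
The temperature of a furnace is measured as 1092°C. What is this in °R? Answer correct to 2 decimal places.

In Rankine: 1092.0000 × 1.8 + 491.67 = 2457.27°R.

2457.27°R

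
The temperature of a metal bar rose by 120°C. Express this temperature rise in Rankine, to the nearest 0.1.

For a temperature interval the offset drops out; only the factor 1.8 applies.
120 × 1.8 = 216.0.

216.0°R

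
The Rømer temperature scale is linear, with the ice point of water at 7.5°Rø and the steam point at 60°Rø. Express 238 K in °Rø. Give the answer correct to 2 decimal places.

-10.95°Rø

First in Celsius: 238 - 273.15 = -35.1500°C.
Linearly onto the Rømer scale: 7.5 + (-35.1500 / 100) × (60 - 7.5) = -10.95°Rø.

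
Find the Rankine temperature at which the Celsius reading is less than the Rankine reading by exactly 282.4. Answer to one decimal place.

Let R be the Rankine reading. The Celsius reading is C = 5/9·R - 273.15.
Require C - R = -282.4: (-4/9)·R - 273.15 = -282.4.
R = (-282.4 + 273.15) / (-4/9) = 20.8.

20.8°R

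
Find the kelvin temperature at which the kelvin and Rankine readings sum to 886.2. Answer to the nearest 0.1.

316.5 K

Let K be the kelvin reading. The Rankine reading is R = 1.8·K.
Require K + R = 886.2: (2.8)·K = 886.2.
K = (886.2) / (2.8) = 316.5.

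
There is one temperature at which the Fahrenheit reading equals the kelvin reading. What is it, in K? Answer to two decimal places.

Let K be the kelvin reading. The Fahrenheit reading is F = 1.8·K - 459.67.
Set F = K: 1.8·K - 459.67 = K.
(0.8)·K = 459.67  ⇒  K = 574.59.

574.59 K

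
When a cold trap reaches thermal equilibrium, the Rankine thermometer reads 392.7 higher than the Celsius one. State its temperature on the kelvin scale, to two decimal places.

Let x be the Celsius reading; then the Rankine reading is 1.8·x + 491.67.
(1.8·x + 491.67) - x = 392.7  ⇒  (0.8)·x = -98.97  ⇒  x = -123.7125°C.
In kelvin: -123.7125 + 273.15 = 149.44 K.

149.44 K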